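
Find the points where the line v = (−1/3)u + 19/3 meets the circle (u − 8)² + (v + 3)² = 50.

From the line, v = (19 − u)/3. Substituting:
10u² − 200u + 910 = 0  ⟹  u² − 20u + 91 = 0
u = 13 or u = 7, giving (13, 2) and (7, 4).

(7, 4) and (13, 2)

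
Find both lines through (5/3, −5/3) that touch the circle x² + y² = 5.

x − 2y = 5 and 2x − y = 5

Let a tangent through (5/3, −5/3) have slope m. Its distance from (0, 0) must equal √5:
[m·(−5/3) − (5/3)]² = 5(m² + 1)
2m² − 5m + 2 = 0, so m = 1/2 or m = 2.
With m = 1/2: x − 2y = 5. With m = 2: 2x − y = 5.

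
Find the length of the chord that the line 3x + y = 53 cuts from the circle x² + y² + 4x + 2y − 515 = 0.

Centre (−2, −1), r² = 520. Perpendicular distance d from centre to line = |−60| / √10 = 60/√10.
Chord = 2√(r² − d²) = 2·√(160) = 8√10.

8√10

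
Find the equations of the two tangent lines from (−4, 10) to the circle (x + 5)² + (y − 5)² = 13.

3x + 2y = 8 and 2x − 3y = −38

Let a tangent through (−4, 10) have slope m. Its distance from (−5, 5) must equal √13:
(−1m − (−5))² = 13(m² + 1)
6m² + 5m − 6 = 0, so m = −3/2 or m = 2/3.
Through (−4, 10) these give 3x + 2y = 8 and 2x − 3y = −38.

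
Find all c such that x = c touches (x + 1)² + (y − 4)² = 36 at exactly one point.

c = −7 or c = 5

The line touches the circle iff its distance from (−1, 4) is 6:
|1·(−1) + 0·4 − c| / √1 = 6
|c − (−1)| = 6, so c = 5 or c = −7.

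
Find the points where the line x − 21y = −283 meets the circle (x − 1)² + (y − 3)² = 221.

(−10, 13) and (11, 14)

Express y = (283 + x)/21 and substitute into the circle:
442x² − 442x − 48620 = 0  ⟹  x² − x − 110 = 0
x = 11 or x = −10, giving (11, 14) and (−10, 13).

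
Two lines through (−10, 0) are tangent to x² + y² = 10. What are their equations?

A line y − (0) = m(x − (−10)) is tangent when its distance from (0, 0) is √10:
[m·(10) − (0)]² = 10(m² + 1)
9m² − 1 = 0, so m = −1/3 or m = 1/3.
With m = −1/3: x + 3y = −10. With m = 1/3: x − 3y = −10.

x + 3y = −10 and x − 3y = −10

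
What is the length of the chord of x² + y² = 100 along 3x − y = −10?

Substitute y = 3x + 10:
10x² + 60x = 0  ⟹  x² + 6x = 0
x = 0 or x = −6, giving (0, 10) and (−6, −8).
|(0, 10) − (−6, −8)| = √((6)² + (18)²) = 6√10.

6√10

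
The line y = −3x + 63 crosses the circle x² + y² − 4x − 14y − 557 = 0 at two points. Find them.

(11, 30) and (23, −6)

Express y = −3x + 63 and substitute into the circle:
10x² − 340x + 2530 = 0  ⟹  x² − 34x + 253 = 0
x = 23 or x = 11, giving (23, −6) and (11, 30).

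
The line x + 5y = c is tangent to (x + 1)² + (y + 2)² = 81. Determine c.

c = −11 ± 9√26

The line touches the circle iff its distance from (−1, −2) is 9:
|1·(−1) + 5·(−2) − c| / √26 = 9
|c − (−11)| = 9√26.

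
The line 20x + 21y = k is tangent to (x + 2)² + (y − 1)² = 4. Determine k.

Tangency holds when the distance from the centre (−2, 1) to the line equals the radius 2:
|20·(−2) + 21·1 − k| / √841 = 2
|k − (−19)| = 2·29, so k = 39 or k = −77.

k = −77 or k = 39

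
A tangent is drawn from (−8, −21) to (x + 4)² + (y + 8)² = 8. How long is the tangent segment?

The centre is (−4, −8) and r = 2√2. The square of the distance from P to the centre is 16 + 169 = 185.
The tangent meets the radius at right angles, so tangent² = |PO|² − r² = 185 − 8 = 177.

√177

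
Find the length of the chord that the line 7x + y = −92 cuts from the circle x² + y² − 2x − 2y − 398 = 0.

20√2

Substitute y = −7x − 92:
50x² + 1300x + 8250 = 0  ⟹  x² + 26x + 165 = 0
x = −11 or x = −15, giving (−11, −15) and (−15, 13).
Chord length = distance between (−11, −15) and (−15, 13) = √800 = 20√2.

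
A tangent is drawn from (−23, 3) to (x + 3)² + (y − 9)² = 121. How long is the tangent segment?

3√35

With centre O = (−3, 9), |OP|² = 436 and r² = 121.
The tangent meets the radius at right angles, so tangent² = |PO|² − r² = 436 − 121 = 315.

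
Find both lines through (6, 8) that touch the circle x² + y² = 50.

7x + y = 50 and x − 7y = −50

A line y − (8) = m(x − (6)) is tangent when its distance from (0, 0) is 5√2:
[m·(−6) − (−8)]² = 50(m² + 1)
7m² + 48m − 7 = 0, so m = −7 or m = 1/7.
Through (6, 8) these give 7x + y = 50 and x − 7y = −50.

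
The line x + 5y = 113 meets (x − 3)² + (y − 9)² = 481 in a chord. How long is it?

From the line, y = (113 − x)/5. Substituting:
26x² − 286x − 7176 = 0  ⟹  x² − 11x − 276 = 0
x = 23 or x = −12, giving (23, 18) and (−12, 25).
|(23, 18) − (−12, 25)| = √((35)² + (−7)²) = 7√26.

7√26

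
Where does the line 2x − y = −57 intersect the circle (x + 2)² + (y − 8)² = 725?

(−28, 1) and (−12, 33)

Substitute y = 2x + 57:
5x² + 200x + 1680 = 0  ⟹  x² + 40x + 336 = 0
x = −12 or x = −28, giving (−12, 33) and (−28, 1).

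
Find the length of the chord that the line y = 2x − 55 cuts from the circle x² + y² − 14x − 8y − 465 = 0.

10√5

The distance from (7, 4) to the line is 45/√5, and r² = 530.
Chord = 2√(r² − d²) = 2·√(125) = 10√5.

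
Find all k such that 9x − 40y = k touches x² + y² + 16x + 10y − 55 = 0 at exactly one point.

Tangency holds when the distance from the centre (−8, −5) to the line equals the radius 12:
|9·(−8) − 40·(−5) − k| / √1681 = 12
|k − (128)| = 12·41, so k = 620 or k = −364.

k = −364 or k = 620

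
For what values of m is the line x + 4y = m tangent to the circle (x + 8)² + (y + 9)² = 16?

Tangency holds when the distance from the centre (−8, −9) to the line equals the radius 4:
|1·(−8) + 4·(−9) − m| / √17 = 4
|m − (−44)| = 4√17.

m = −44 ± 4√17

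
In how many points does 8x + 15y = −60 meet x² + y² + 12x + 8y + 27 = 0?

Substituting the line into the circle gives 289x² + 2700x + 2475 = 0.
Δ = 7290000 − 2861100 = 4428900.
Two real roots: the line is a secant.

2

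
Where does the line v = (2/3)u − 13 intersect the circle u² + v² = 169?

(0, −13) and (12, −5)

From the line, v = (−39 + 2u)/3. Substituting:
13u² − 156u = 0  ⟹  u² − 12u = 0
u = 12 or u = 0, giving (12, −5) and (0, −13).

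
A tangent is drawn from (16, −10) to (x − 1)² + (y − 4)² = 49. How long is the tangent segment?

With centre O = (1, 4), |OP|² = 421 and r² = 49.
By the tangent–radius right angle, tangent length = √(|PO|² − r²) = √372 = 2√93.

2√93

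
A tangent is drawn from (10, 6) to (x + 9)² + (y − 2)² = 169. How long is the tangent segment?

4√13

Centre (−9, 2), r² = 169. |PO|² = (19)² + (4)² = 377.
The tangent meets the radius at right angles, so tangent² = |PO|² − r² = 377 − 169 = 208.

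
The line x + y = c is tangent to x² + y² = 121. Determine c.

c = ±11√2

Tangency holds when the distance from the centre (0, 0) to the line equals the radius 11:
|1·0 + 1·0 − c| / √2 = 11
|c| = 11√2.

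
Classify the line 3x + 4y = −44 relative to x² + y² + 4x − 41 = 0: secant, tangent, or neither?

Substituting the line into the circle gives 25x² + 328x + 1280 = 0.
Discriminant = (328)² − 4·25·(1280) = −20416 < 0.
No real roots: the line does not meet the circle.

neither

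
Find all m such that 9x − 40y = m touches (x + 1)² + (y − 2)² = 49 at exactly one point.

Tangency holds when the distance from the centre (−1, 2) to the line equals the radius 7:
|9·(−1) − 40·2 − m| / √1681 = 7
|m − (−89)| = 7·41, so m = 198 or m = −376.

m = −376 or m = 198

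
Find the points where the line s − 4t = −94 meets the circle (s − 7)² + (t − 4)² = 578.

Substitute t = (94 + s)/4:
17s² − 68s − 2380 = 0  ⟹  s² − 4s − 140 = 0
s = 14 or s = −10, giving (14, 27) and (−10, 21).

(−10, 21) and (14, 27)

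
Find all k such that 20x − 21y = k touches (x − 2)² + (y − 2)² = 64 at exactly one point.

The line touches the circle iff its distance from (2, 2) is 8:
|20·2 − 21·2 − k| / √841 = 8
|k − (−2)| = 8·29, so k = 230 or k = −234.

k = −234 or k = 230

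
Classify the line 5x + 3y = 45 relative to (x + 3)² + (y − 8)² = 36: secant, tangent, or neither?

neither

Substituting the line into the circle gives 34x² − 156x + 198 = 0.
Δ = 24336 − 26928 = −2592.
No real roots: the line does not meet the circle.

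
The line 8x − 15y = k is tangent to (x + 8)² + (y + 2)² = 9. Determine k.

Tangency holds when the distance from the centre (−8, −2) to the line equals the radius 3:
|8·(−8) − 15·(−2) − k| / √289 = 3
|k − (−34)| = 3·17, so k = 17 or k = −85.

k = −85 or k = 17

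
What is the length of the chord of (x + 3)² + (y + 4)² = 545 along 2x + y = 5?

Substitute y = −2x + 5:
5x² − 30x − 455 = 0  ⟹  x² − 6x − 91 = 0
x = 13 or x = −7, giving (13, −21) and (−7, 19).
|(13, −21) − (−7, 19)| = √((20)² + (−40)²) = 20√5.

20√5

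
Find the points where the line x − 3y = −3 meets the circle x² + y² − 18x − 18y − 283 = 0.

(−9, −2) and (30, 11)

From the line, y = (3 + x)/3. Substituting:
10x² − 210x − 2700 = 0  ⟹  x² − 21x − 270 = 0
x = 30 or x = −9, giving (30, 11) and (−9, −2).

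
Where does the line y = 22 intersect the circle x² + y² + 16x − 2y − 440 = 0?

(−16, 22) and (0, 22)

Express y = 22 and substitute into the circle:
x² + 16x = 0
x = 0 or x = −16, giving (0, 22) and (−16, 22).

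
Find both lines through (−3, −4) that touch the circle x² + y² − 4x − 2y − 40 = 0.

Let a tangent through (−3, −4) have slope m. Its distance from (2, 1) must equal 3√5:
(5m − (5))² = 45(m² + 1)
2m² + 5m + 2 = 0, so m = −2 or m = −1/2.
With m = −2: 2x + y = −10. With m = −1/2: x + 2y = −11.

2x + y = −10 and x + 2y = −11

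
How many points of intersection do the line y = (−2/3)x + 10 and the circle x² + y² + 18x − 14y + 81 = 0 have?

0

d² = (2·(−9) + 3·7 − (30))²/13 = 729/13; r² = 49.
Since d² > r², the line lies outside the circle.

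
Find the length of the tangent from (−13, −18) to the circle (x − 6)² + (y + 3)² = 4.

With centre O = (6, −3), |OP|² = 586 and r² = 4.
The tangent meets the radius at right angles, so tangent² = |PO|² − r² = 586 − 4 = 582.

√582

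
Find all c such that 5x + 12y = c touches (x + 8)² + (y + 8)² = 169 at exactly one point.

For a tangent, require d(centre, line) = r = 13.
|5·(−8) + 12·(−8) − c| / √169 = 13
|c − (−136)| = 13·13, so c = 33 or c = −305.

c = −305 or c = 33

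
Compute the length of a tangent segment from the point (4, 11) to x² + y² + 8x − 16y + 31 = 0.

2√6

With centre O = (−4, 8), |OP|² = 73 and r² = 49.
Power of the point: PT² = |PO|² − r² = 24, so PT = 2√6.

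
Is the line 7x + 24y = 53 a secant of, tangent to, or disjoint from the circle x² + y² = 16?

d² = (7·0 + 24·0 − (53))²/625 = 2809/625; r² = 16.
Since d² < r², the line cuts the circle twice.

secant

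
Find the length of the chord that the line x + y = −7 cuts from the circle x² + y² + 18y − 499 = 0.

Substitute y = −x − 7:
2x² − 4x − 576 = 0  ⟹  x² − 2x − 288 = 0
x = 18 or x = −16, giving (18, −25) and (−16, 9).
|(18, −25) − (−16, 9)| = √((34)² + (−34)²) = 34√2.

34√2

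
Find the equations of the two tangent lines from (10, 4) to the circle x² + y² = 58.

7x − 3y = 58 and 3x + 7y = 58

A line y − (4) = m(x − (10)) is tangent when its distance from (0, 0) is √58:
(−10m − (−4))² = 58(m² + 1)
21m² − 40m − 21 = 0, so m = 7/3 or m = −3/7.
With m = 7/3: 7x − 3y = 58. With m = −3/7: 3x + 7y = 58.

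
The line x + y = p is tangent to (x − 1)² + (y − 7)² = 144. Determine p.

The line touches the circle iff its distance from (1, 7) is 12:
|1·1 + 1·7 − p| / √2 = 12
|p − (8)| = 12√2.

p = 8 ± 12√2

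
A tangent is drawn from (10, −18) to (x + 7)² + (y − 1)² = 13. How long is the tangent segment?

Centre (−7, 1), r² = 13. |PO|² = (17)² + (−19)² = 650.
The tangent meets the radius at right angles, so tangent² = |PO|² − r² = 650 − 13 = 637.

7√13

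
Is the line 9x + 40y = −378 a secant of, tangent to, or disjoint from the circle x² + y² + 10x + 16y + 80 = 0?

d² = (9·(−5) + 40·(−8) − (−378))²/1681 = 169/1681; r² = 9.
Since d² < r², the line cuts the circle twice.

secant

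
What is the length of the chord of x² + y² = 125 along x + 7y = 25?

Centre (0, 0), r² = 125. Perpendicular distance d from centre to line = |−25| / √50 = 25/√50.
Chord = 2√(r² − d²) = 2·√(225/2) = 15√2.

15√2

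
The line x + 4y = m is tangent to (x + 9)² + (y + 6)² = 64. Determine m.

For a tangent, require d(centre, line) = r = 8.
|1·(−9) + 4·(−6) − m| / √17 = 8
|m − (−33)| = 8√17.

m = −33 ± 8√17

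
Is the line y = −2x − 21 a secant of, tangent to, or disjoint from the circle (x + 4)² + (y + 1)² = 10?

Substituting the line into the circle gives 5x² + 88x + 406 = 0.
Δ = 7744 − 8120 = −376.
No real roots: the line does not meet the circle.

disjoint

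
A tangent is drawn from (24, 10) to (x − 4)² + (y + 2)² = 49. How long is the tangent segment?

Centre (4, −2), r² = 49. |PO|² = (20)² + (12)² = 544.
By the tangent–radius right angle, tangent length = √(|PO|² − r²) = √495 = 3√55.

3√55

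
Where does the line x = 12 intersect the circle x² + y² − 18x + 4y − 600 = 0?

(12, −28) and (12, 24)

The line gives x = 12. Substituting into the circle:
y² + 4y − 672 = 0
y = 24 or y = −28, giving (12, 24) and (12, −28).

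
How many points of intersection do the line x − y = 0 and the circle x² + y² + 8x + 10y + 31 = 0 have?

2

Substituting the line into the circle gives 2x² + 18x + 31 = 0.
Δ = 324 − 248 = 76.
Two real roots: the line is a secant.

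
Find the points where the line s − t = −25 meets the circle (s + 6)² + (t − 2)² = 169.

(−18, 7) and (−11, 14)

From the line, t = s + 25. Substituting:
2s² + 58s + 396 = 0  ⟹  s² + 29s + 198 = 0
s = −11 or s = −18, giving (−11, 14) and (−18, 7).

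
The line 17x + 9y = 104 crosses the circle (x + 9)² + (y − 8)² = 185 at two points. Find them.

Substitute y = (104 − 17x)/9:
370x² + 370x − 7400 = 0  ⟹  x² + x − 20 = 0
x = 4 or x = −5, giving (4, 4) and (−5, 21).

(−5, 21) and (4, 4)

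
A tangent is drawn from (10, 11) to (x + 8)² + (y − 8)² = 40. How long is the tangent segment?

√293

The centre is (−8, 8) and r = 2√10. The square of the distance from P to the centre is 324 + 9 = 333.
By the tangent–radius right angle, tangent length = √(|PO|² − r²) = √293.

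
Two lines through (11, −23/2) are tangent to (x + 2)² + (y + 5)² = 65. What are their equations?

7x + 4y = 31 and x − 8y = 103

Write the tangent as mx − y + (−23/2 − m·(11)) = 0 and set its distance from the centre to √65:
(−13m − (13/2))² = 65(m² + 1)
32m² + 52m − 7 = 0, so m = −7/4 or m = 1/8.
Through (11, −23/2) these give 7x + 4y = 31 and x − 8y = 103.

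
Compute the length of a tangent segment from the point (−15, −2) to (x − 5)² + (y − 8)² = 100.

20

Centre (5, 8), r² = 100. |PO|² = (−20)² + (−10)² = 500.
By the tangent–radius right angle, tangent length = √(|PO|² − r²) = √400 = 20.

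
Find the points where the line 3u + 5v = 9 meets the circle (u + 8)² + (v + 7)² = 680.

Substitute v = (9 − 3u)/5:
34u² + 136u − 13464 = 0  ⟹  u² + 4u − 396 = 0
u = 18 or u = −22, giving (18, −9) and (−22, 15).

(−22, 15) and (18, −9)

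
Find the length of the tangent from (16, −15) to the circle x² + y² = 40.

21

The centre is (0, 0) and r = 2√10. The square of the distance from P to the centre is 256 + 225 = 481.
By the tangent–radius right angle, tangent length = √(|PO|² − r²) = √441 = 21.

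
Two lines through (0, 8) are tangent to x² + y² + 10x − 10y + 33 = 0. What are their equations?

Let a tangent through (0, 8) have slope m. Its distance from (−5, 5) must equal √17:
[m·(−5) − (−3)]² = 17(m² + 1)
4m² − 15m − 4 = 0, so m = 4 or m = −1/4.
With m = 4: 4x − y = −8. With m = −1/4: x + 4y = 32.

4x − y = −8 and x + 4y = 32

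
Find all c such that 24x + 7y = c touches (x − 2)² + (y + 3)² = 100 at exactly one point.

c = −223 or c = 277

Tangency holds when the distance from the centre (2, −3) to the line equals the radius 10:
|24·2 + 7·(−3) − c| / √625 = 10
|c − (27)| = 10·25, so c = 277 or c = −223.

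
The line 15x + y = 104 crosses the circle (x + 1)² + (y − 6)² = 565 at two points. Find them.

(5, 29) and (8, −16)

Express y = −15x + 104 and substitute into the circle:
226x² − 2938x + 9040 = 0  ⟹  x² − 13x + 40 = 0
x = 8 or x = 5, giving (8, −16) and (5, 29).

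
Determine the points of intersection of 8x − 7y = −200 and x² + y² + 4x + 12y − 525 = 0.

Substitute y = (200 + 8x)/7:
113x² + 4068x + 31075 = 0  ⟹  x² + 36x + 275 = 0
x = −11 or x = −25, giving (−11, 16) and (−25, 0).

(−25, 0) and (−11, 16)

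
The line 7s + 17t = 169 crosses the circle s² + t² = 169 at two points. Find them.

Express t = (169 − 7s)/17 and substitute into the circle:
338s² − 2366s − 20280 = 0  ⟹  s² − 7s − 60 = 0
s = 12 or s = −5, giving (12, 5) and (−5, 12).

(−5, 12) and (12, 5)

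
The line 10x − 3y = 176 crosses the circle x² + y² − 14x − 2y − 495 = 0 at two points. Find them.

From the line, y = (−176 + 10x)/3. Substituting:
109x² − 3706x + 27577 = 0  ⟹  x² − 34x + 253 = 0
x = 23 or x = 11, giving (23, 18) and (11, −22).

(11, −22) and (23, 18)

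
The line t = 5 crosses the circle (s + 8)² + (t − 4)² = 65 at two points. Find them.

(−16, 5) and (0, 5)

Substitute t = 5:
s² + 16s = 0
s = 0 or s = −16, giving (0, 5) and (−16, 5).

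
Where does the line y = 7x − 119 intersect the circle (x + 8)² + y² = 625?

(16, −7) and (17, 0)

Substitute y = 7x − 119:
50x² − 1650x + 13600 = 0  ⟹  x² − 33x + 272 = 0
x = 17 or x = 16, giving (17, 0) and (16, −7).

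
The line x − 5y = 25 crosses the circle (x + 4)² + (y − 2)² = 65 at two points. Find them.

From the line, y = (−25 + x)/5. Substituting:
26x² + 130x = 0  ⟹  x² + 5x = 0
x = 0 or x = −5, giving (0, −5) and (−5, −6).

(−5, −6) and (0, −5)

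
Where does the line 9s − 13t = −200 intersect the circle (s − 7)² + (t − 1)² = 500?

Express t = (200 + 9s)/13 and substitute into the circle:
250s² + 1000s − 41250 = 0  ⟹  s² + 4s − 165 = 0
s = 11 or s = −15, giving (11, 23) and (−15, 5).

(−15, 5) and (11, 23)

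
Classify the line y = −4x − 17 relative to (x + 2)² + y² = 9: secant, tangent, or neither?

Substituting the line into the circle gives 17x² + 140x + 284 = 0.
Discriminant = (140)² − 4·17·(284) = 288 > 0.
Two real roots: the line is a secant.

secant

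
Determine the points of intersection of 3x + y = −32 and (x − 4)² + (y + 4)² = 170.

Express y = −3x − 32 and substitute into the circle:
10x² + 160x + 630 = 0  ⟹  x² + 16x + 63 = 0
x = −7 or x = −9, giving (−7, −11) and (−9, −5).

(−9, −5) and (−7, −11)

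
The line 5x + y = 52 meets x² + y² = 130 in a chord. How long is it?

2√26

From the line, y = −5x + 52. Substituting:
26x² − 520x + 2574 = 0  ⟹  x² − 20x + 99 = 0
x = 11 or x = 9, giving (11, −3) and (9, 7).
|(11, −3) − (9, 7)| = √((2)² + (−10)²) = 2√26.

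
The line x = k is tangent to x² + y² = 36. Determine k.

For a tangent, require d(centre, line) = r = 6.
|1·0 + 0·0 − k| / √1 = 6
|k| = 6, so k = 6 or k = −6.

k = −6 or k = 6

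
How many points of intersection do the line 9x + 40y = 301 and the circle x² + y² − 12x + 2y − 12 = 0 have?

Substituting the line into the circle gives 1681x² − 25338x + 95481 = 0.
Δ = 642014244 − 642014244 = 0.
A repeated root: the line is tangent.

1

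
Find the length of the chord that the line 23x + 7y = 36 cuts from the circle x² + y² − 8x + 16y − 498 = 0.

34√2

Express y = (36 − 23x)/7 and substitute into the circle:
578x² − 4624x − 19074 = 0  ⟹  x² − 8x − 33 = 0
x = 11 or x = −3, giving (11, −31) and (−3, 15).
Chord length = distance between (11, −31) and (−3, 15) = √2312 = 34√2.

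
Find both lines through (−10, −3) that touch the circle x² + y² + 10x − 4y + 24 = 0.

x − 2y = −4 and 2x − y = −17

Write the tangent as mx − y + (−3 − m·(−10)) = 0 and set its distance from the centre to √5:
(5m − (5))² = 5(m² + 1)
2m² − 5m + 2 = 0, so m = 1/2 or m = 2.
Through (−10, −3) these give x − 2y = −4 and 2x − y = −17.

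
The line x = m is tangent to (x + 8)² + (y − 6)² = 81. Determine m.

Tangency holds when the distance from the centre (−8, 6) to the line equals the radius 9:
|1·(−8) + 0·6 − m| / √1 = 9
|m − (−8)| = 9, so m = 1 or m = −17.

m = −17 or m = 1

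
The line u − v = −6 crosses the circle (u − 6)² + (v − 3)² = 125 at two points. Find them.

From the line, v = u + 6. Substituting:
2u² − 6u − 80 = 0  ⟹  u² − 3u − 40 = 0
u = 8 or u = −5, giving (8, 14) and (−5, 1).

(−5, 1) and (8, 14)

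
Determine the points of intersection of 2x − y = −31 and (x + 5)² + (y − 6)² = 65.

(−13, 5) and (−9, 13)

From the line, y = 2x + 31. Substituting:
5x² + 110x + 585 = 0  ⟹  x² + 22x + 117 = 0
x = −9 or x = −13, giving (−9, 13) and (−13, 5).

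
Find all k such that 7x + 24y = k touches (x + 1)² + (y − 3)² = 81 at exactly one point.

The line touches the circle iff its distance from (−1, 3) is 9:
|7·(−1) + 24·3 − k| / √625 = 9
|k − (65)| = 9·25, so k = 290 or k = −160.

k = −160 or k = 290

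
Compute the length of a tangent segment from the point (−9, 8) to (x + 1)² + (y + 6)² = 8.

6√7

Centre (−1, −6), r² = 8. |PO|² = (−8)² + (14)² = 260.
The tangent meets the radius at right angles, so tangent² = |PO|² − r² = 260 − 8 = 252.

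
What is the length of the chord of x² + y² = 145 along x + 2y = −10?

10√5

From the line, y = (−10 − x)/2. Substituting:
5x² + 20x − 480 = 0  ⟹  x² + 4x − 96 = 0
x = 8 or x = −12, giving (8, −9) and (−12, 1).
|(8, −9) − (−12, 1)| = √((20)² + (−10)²) = 10√5.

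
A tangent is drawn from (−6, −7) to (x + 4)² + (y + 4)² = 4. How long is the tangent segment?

3

The centre is (−4, −4) and r = 2. The square of the distance from P to the centre is 4 + 9 = 13.
Power of the point: PT² = |PO|² − r² = 9, so PT = 3.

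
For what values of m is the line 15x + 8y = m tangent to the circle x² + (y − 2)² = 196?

m = −222 or m = 254

Tangency holds when the distance from the centre (0, 2) to the line equals the radius 14:
|15·0 + 8·2 − m| / √289 = 14
|m − (16)| = 14·17, so m = 254 or m = −222.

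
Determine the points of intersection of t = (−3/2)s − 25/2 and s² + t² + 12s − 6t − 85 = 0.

(−15, 10) and (−3, −8)

Substitute t = (−25 − 3s)/2:
13s² + 234s + 585 = 0  ⟹  s² + 18s + 45 = 0
s = −3 or s = −15, giving (−3, −8) and (−15, 10).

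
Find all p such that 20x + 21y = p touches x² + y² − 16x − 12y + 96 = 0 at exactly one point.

p = 228 or p = 344

For a tangent, require d(centre, line) = r = 2.
|20·8 + 21·6 − p| / √841 = 2
|p − (286)| = 2·29, so p = 344 or p = 228.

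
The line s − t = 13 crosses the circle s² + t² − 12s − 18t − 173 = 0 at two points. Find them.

(5, −8) and (23, 10)

From the line, t = s − 13. Substituting:
2s² − 56s + 230 = 0  ⟹  s² − 28s + 115 = 0
s = 23 or s = 5, giving (23, 10) and (5, −8).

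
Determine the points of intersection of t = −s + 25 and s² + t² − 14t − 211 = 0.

(2, 23) and (16, 9)

Substitute t = −s + 25:
2s² − 36s + 64 = 0  ⟹  s² − 18s + 32 = 0
s = 16 or s = 2, giving (16, 9) and (2, 23).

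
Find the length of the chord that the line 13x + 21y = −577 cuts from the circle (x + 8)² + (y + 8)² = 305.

√610

Substitute y = (−577 − 13x)/21:
610x² + 17690x + 61000 = 0  ⟹  x² + 29x + 100 = 0
x = −4 or x = −25, giving (−4, −25) and (−25, −12).
Chord length = distance between (−4, −25) and (−25, −12) = √610 = √610.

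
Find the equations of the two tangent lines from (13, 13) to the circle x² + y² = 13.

A line y − (13) = m(x − (13)) is tangent when its distance from (0, 0) is √13:
(−13m − (−13))² = 13(m² + 1)
6m² − 13m + 6 = 0, so m = 2/3 or m = 3/2.
Through (13, 13) these give 2x − 3y = −13 and 3x − 2y = 13.

2x − 3y = −13 and 3x − 2y = 13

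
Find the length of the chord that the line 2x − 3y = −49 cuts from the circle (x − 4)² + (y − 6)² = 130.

From the line, y = (49 + 2x)/3. Substituting:
13x² + 52x − 65 = 0  ⟹  x² + 4x − 5 = 0
x = 1 or x = −5, giving (1, 17) and (−5, 13).
|(1, 17) − (−5, 13)| = √((6)² + (4)²) = 2√13.

2√13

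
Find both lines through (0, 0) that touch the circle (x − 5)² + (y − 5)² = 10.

x − 3y = 0 and 3x − y = 0

Let a tangent through (0, 0) have slope m. Its distance from (5, 5) must equal √10:
(5m − (5))² = 10(m² + 1)
3m² − 10m + 3 = 0, so m = 1/3 or m = 3.
With m = 1/3: x − 3y = 0. With m = 3: 3x − y = 0.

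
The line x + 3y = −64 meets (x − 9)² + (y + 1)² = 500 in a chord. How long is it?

2√10

Express y = (−64 − x)/3 and substitute into the circle:
10x² − 40x − 50 = 0  ⟹  x² − 4x − 5 = 0
x = 5 or x = −1, giving (5, −23) and (−1, −21).
Chord length = distance between (5, −23) and (−1, −21) = √40 = 2√10.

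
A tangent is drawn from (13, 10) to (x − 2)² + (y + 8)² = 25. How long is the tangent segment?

2√105

With centre O = (2, −8), |OP|² = 445 and r² = 25.
By the tangent–radius right angle, tangent length = √(|PO|² − r²) = √420 = 2√105.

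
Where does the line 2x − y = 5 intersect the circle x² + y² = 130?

From the line, y = 2x − 5. Substituting:
5x² − 20x − 105 = 0  ⟹  x² − 4x − 21 = 0
x = 7 or x = −3, giving (7, 9) and (−3, −11).

(−3, −11) and (7, 9)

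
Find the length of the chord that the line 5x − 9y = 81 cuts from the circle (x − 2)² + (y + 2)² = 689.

5√106

The distance from (2, −2) to the line is 53/√106, and r² = 689.
Chord = 2√(r² − d²) = 2·√(1325/2) = 5√106.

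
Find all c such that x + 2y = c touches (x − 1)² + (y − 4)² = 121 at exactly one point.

The line touches the circle iff its distance from (1, 4) is 11:
|1·1 + 2·4 − c| / √5 = 11
|c − (9)| = 11√5.

c = 9 ± 11√5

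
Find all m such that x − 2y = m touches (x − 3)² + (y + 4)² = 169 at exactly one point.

Tangency holds when the distance from the centre (3, −4) to the line equals the radius 13:
|1·3 − 2·(−4) − m| / √5 = 13
|m − (11)| = 13√5.

m = 11 ± 13√5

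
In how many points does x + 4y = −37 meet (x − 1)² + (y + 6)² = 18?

2

d² = (1·1 + 4·(−6) − (−37))²/17 = 196/17; r² = 18.
Since d² < r², the line cuts the circle twice.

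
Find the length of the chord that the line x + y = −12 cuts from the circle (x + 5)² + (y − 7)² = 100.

2√2

Substitute y = −x − 12:
2x² + 48x + 286 = 0  ⟹  x² + 24x + 143 = 0
x = −11 or x = −13, giving (−11, −1) and (−13, 1).
|(−11, −1) − (−13, 1)| = √((2)² + (−2)²) = 2√2.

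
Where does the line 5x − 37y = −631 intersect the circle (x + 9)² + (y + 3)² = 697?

(−30, 13) and (7, 18)

Substitute y = (631 + 5x)/37:
1394x² + 32062x − 292740 = 0  ⟹  x² + 23x − 210 = 0
x = 7 or x = −30, giving (7, 18) and (−30, 13).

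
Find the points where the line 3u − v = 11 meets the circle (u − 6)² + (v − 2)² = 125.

(1, −8) and (8, 13)

Express v = 3u − 11 and substitute into the circle:
10u² − 90u + 80 = 0  ⟹  u² − 9u + 8 = 0
u = 8 or u = 1, giving (8, 13) and (1, −8).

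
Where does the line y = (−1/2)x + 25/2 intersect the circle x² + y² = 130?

Substitute y = (25 − x)/2:
5x² − 50x + 105 = 0  ⟹  x² − 10x + 21 = 0
x = 7 or x = 3, giving (7, 9) and (3, 11).

(3, 11) and (7, 9)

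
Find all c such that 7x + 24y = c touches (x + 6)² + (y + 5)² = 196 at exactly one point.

For a tangent, require d(centre, line) = r = 14.
|7·(−6) + 24·(−5) − c| / √625 = 14
|c − (−162)| = 14·25, so c = 188 or c = −512.

c = −512 or c = 188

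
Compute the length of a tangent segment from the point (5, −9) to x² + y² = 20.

The centre is (0, 0) and r = 2√5. The square of the distance from P to the centre is 25 + 81 = 106.
The tangent meets the radius at right angles, so tangent² = |PO|² − r² = 106 − 20 = 86.

√86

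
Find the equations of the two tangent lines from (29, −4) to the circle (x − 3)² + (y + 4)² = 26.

A line y − (−4) = m(x − (29)) is tangent when its distance from (3, −4) is √26:
[m·(−26) − (0)]² = 26(m² + 1)
25m² − 1 = 0, so m = −1/5 or m = 1/5.
Through (29, −4) these give x + 5y = 9 and x − 5y = 49.

x + 5y = 9 and x − 5y = 49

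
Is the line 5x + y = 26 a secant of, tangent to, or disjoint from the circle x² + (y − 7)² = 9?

Centre (0, 7), r² = 9. Distance² from centre to line = (−19)²/26 = 361/26.
Since d² > r², the line lies outside the circle.

disjoint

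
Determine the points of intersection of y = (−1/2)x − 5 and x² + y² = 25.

(−4, −3) and (0, −5)

From the line, y = (−10 − x)/2. Substituting:
5x² + 20x = 0  ⟹  x² + 4x = 0
x = 0 or x = −4, giving (0, −5) and (−4, −3).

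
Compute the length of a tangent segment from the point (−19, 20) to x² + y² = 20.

Centre (0, 0), r² = 20. |PO|² = (−19)² + (20)² = 761.
By the tangent–radius right angle, tangent length = √(|PO|² − r²) = √741.

√741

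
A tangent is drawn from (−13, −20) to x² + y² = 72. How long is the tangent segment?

Centre (0, 0), r² = 72. |PO|² = (−13)² + (−20)² = 569.
The tangent meets the radius at right angles, so tangent² = |PO|² − r² = 569 − 72 = 497.

√497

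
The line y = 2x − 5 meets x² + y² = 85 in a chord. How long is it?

The distance from (0, 0) to the line is 5/√5, and r² = 85.
Chord = 2√(r² − d²) = 2·√(80) = 8√5.

8√5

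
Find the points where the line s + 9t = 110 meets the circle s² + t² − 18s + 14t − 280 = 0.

(2, 12) and (20, 10)

Substitute t = (110 − s)/9:
82s² − 1804s + 3280 = 0  ⟹  s² − 22s + 40 = 0
s = 20 or s = 2, giving (20, 10) and (2, 12).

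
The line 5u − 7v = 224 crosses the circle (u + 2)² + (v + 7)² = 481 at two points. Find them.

Express v = (−224 + 5u)/7 and substitute into the circle:
74u² − 1554u + 7252 = 0  ⟹  u² − 21u + 98 = 0
u = 14 or u = 7, giving (14, −22) and (7, −27).

(7, −27) and (14, −22)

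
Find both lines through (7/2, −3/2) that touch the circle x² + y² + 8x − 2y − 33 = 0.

x − y = 5 and 7x + y = 23

A line y − (−3/2) = m(x − (7/2)) is tangent when its distance from (−4, 1) is 5√2:
(−15/2m − (5/2))² = 50(m² + 1)
m² + 6m − 7 = 0, so m = 1 or m = −7.
Through (7/2, −3/2) these give x − y = 5 and 7x + y = 23.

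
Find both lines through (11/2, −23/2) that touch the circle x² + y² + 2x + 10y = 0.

Let a tangent through (11/2, −23/2) have slope m. Its distance from (−1, −5) must equal √26:
(−13/2m − (13/2))² = 26(m² + 1)
5m² + 26m + 5 = 0, so m = −5 or m = −1/5.
Through (11/2, −23/2) these give 5x + y = 16 and x + 5y = −52.

5x + y = 16 and x + 5y = −52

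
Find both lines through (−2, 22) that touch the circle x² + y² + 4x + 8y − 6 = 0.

5x − y = −32 and 5x + y = 12

A line y − (22) = m(x − (−2)) is tangent when its distance from (−2, −4) is √26:
(0m − (−26))² = 26(m² + 1)
m² − 25 = 0, so m = 5 or m = −5.
Through (−2, 22) these give 5x − y = −32 and 5x + y = 12.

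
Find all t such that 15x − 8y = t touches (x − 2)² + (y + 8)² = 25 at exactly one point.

t = 9 or t = 179

Tangency holds when the distance from the centre (2, −8) to the line equals the radius 5:
|15·2 − 8·(−8) − t| / √289 = 5
|t − (94)| = 5·17, so t = 179 or t = 9.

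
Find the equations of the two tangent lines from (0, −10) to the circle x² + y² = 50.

x + y = −10 and x − y = 10

A line y − (−10) = m(x − (0)) is tangent when its distance from (0, 0) is 5√2:
(0m − (10))² = 50(m² + 1)
m² − 1 = 0, so m = −1 or m = 1.
With m = −1: x + y = −10. With m = 1: x − y = 10.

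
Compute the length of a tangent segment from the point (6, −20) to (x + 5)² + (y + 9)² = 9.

Centre (−5, −9), r² = 9. |PO|² = (11)² + (−11)² = 242.
Power of the point: PT² = |PO|² − r² = 233, so PT = √233.

√233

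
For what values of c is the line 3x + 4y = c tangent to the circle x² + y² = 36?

c = −30 or c = 30

For a tangent, require d(centre, line) = r = 6.
|3·0 + 4·0 − c| / √25 = 6
|c| = 6·5, so c = 30 or c = −30.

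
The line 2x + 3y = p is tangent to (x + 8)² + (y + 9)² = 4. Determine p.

The line touches the circle iff its distance from (−8, −9) is 2:
|2·(−8) + 3·(−9) − p| / √13 = 2
|p − (−43)| = 2√13.

p = −43 ± 2√13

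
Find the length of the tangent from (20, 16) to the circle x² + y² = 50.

Centre (0, 0), r² = 50. |PO|² = (20)² + (16)² = 656.
Power of the point: PT² = |PO|² − r² = 606, so PT = √606.

√606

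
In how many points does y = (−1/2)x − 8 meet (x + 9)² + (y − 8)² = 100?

Centre (−9, 8), r² = 100. Distance² from centre to line = (23)²/5 = 529/5.
Since d² > r², the line lies outside the circle.

0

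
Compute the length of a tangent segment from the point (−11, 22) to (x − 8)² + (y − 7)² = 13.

√573

The centre is (8, 7) and r = √13. The square of the distance from P to the centre is 361 + 225 = 586.
Power of the point: PT² = |PO|² − r² = 573, so PT = √573.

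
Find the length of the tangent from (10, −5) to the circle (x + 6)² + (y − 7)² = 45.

Centre (−6, 7), r² = 45. |PO|² = (16)² + (−12)² = 400.
The tangent meets the radius at right angles, so tangent² = |PO|² − r² = 400 − 45 = 355.

√355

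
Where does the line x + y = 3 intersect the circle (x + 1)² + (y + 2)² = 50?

(−2, 5) and (6, −3)

Substitute y = −x + 3:
2x² − 8x − 24 = 0  ⟹  x² − 4x − 12 = 0
x = 6 or x = −2, giving (6, −3) and (−2, 5).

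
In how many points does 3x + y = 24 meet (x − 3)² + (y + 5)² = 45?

2

Substituting the line into the circle gives 10x² − 180x + 805 = 0.
Δ = 32400 − 32200 = 200.
Two real roots: the line is a secant.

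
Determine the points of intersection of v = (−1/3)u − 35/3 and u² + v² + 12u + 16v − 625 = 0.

Express v = (−35 − u)/3 and substitute into the circle:
10u² + 130u − 6080 = 0  ⟹  u² + 13u − 608 = 0
u = 19 or u = −32, giving (19, −18) and (−32, −1).

(−32, −1) and (19, −18)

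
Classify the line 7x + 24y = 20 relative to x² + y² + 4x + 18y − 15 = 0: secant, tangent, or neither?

tangent

Substituting the line into the circle gives 625x² − 1000x + 400 = 0.
Δ = 1000000 − 1000000 = 0.
A repeated root: the line is tangent.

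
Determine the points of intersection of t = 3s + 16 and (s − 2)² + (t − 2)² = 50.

(−5, 1) and (−3, 7)

From the line, t = 3s + 16. Substituting:
10s² + 80s + 150 = 0  ⟹  s² + 8s + 15 = 0
s = −3 or s = −5, giving (−3, 7) and (−5, 1).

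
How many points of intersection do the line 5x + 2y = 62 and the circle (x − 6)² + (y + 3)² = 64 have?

2

Centre (6, −3), r² = 64. Distance² from centre to line = (−38)²/29 = 1444/29.
Since d² < r², the line cuts the circle twice.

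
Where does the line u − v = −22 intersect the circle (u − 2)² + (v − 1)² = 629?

(−23, −1) and (4, 26)

Substitute v = u + 22:
2u² + 38u − 184 = 0  ⟹  u² + 19u − 92 = 0
u = 4 or u = −23, giving (4, 26) and (−23, −1).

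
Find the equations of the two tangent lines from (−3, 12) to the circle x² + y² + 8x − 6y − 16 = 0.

Write the tangent as mx − y + (12 − m·(−3)) = 0 and set its distance from the centre to √41:
(−1m − (−9))² = 41(m² + 1)
20m² + 9m − 20 = 0, so m = −5/4 or m = 4/5.
With m = −5/4: 5x + 4y = 33. With m = 4/5: 4x − 5y = −72.

5x + 4y = 33 and 4x − 5y = −72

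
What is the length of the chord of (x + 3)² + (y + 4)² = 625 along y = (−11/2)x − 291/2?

Centre (−3, −4), r² = 625. Perpendicular distance d from centre to line = |250| / √125 = 250/√125.
Chord = 2√(r² − d²) = 2·√(125) = 10√5.

10√5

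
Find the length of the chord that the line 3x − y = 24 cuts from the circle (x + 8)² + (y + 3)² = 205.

Substitute y = 3x − 24:
10x² − 110x + 300 = 0  ⟹  x² − 11x + 30 = 0
x = 6 or x = 5, giving (6, −6) and (5, −9).
|(6, −6) − (5, −9)| = √((1)² + (3)²) = √10.

√10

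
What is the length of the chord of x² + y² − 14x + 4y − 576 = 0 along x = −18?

The line gives x = −18. Substituting into the circle:
y² + 4y = 0
y = 0 or y = −4, giving (−18, 0) and (−18, −4).
|(−18, 0) − (−18, −4)| = √((0)² + (4)²) = 4.

4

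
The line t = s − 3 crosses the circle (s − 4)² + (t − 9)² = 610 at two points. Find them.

From the line, t = s − 3. Substituting:
2s² − 32s − 450 = 0  ⟹  s² − 16s − 225 = 0
s = 25 or s = −9, giving (25, 22) and (−9, −12).

(−9, −12) and (25, 22)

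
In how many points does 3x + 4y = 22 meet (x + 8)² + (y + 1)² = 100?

1

Substituting the line into the circle gives 25x² + 100x + 100 = 0.
Δ = 10000 − 10000 = 0.
A repeated root: the line is tangent.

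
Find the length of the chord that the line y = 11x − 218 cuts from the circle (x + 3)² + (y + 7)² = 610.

Substitute y = 11x − 218:
122x² − 4636x + 43920 = 0  ⟹  x² − 38x + 360 = 0
x = 20 or x = 18, giving (20, 2) and (18, −20).
|(20, 2) − (18, −20)| = √((2)² + (22)²) = 2√122.

2√122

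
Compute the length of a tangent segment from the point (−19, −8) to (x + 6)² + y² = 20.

Centre (−6, 0), r² = 20. |PO|² = (−13)² + (−8)² = 233.
The tangent meets the radius at right angles, so tangent² = |PO|² − r² = 233 − 20 = 213.

√213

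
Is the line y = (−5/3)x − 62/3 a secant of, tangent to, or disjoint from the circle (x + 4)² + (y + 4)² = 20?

Substituting the line into the circle gives 34x² + 572x + 2464 = 0.
Δ = 327184 − 335104 = −7920.
No real roots: the line does not meet the circle.

disjoint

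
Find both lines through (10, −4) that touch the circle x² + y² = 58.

3x − 7y = 58 and 7x + 3y = 58

A line y − (−4) = m(x − (10)) is tangent when its distance from (0, 0) is √58:
(−10m − (4))² = 58(m² + 1)
21m² + 40m − 21 = 0, so m = 3/7 or m = −7/3.
Through (10, −4) these give 3x − 7y = 58 and 7x + 3y = 58.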